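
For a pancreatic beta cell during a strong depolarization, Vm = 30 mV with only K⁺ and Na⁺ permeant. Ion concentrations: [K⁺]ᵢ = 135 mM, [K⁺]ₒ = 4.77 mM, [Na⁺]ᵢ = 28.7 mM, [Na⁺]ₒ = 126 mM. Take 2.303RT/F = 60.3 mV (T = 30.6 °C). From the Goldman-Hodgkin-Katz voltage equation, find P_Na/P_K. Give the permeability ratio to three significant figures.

11.7

Let α = P_Na/P_K. GHK: Vm = 60.3·log₁₀[(Kₒ + α·Naₒ)/(Kᵢ + α·Naᵢ)].
10^(Vm/60.3) = 10^(30.0/60.3) = 3.1442
So 3.1442·(Kᵢ + α·Naᵢ) = Kₒ + α·Naₒ → α = (3.1442·135.0 − 4.77) / (126.0 − 3.1442·28.7)
α = (424.5 − 4.77) / (126.0 − 90.24) = 419.7/35.76 = 11.74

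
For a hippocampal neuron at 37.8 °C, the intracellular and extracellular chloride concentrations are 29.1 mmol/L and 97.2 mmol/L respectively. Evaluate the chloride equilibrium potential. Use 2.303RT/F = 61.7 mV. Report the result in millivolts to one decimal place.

-32.3 mV

E = (61.7/z) · log₁₀([Cl⁻]_out/[Cl⁻]_in) with z = -1.
For an anion, dividing by z = -1 reverses the sign.
= (61.7/-1) · log₁₀(97.2/29.1) = -61.70 · log₁₀(3.34)
= -61.70 · (0.5238) = -32.32 mV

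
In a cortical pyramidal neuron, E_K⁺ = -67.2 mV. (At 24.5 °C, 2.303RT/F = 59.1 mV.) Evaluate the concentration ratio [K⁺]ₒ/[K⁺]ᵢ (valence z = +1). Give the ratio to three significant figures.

0.0729

log₁₀([out]/[in]) = E·z/(59.1) = -67.2 × 1 / 59.1 = -1.1371
[out]/[in] = 10^(-1.1371) = 0.07294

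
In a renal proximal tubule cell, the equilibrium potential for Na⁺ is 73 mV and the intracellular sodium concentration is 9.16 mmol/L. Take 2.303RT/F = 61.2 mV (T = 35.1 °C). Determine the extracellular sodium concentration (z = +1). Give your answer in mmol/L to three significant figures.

143 mmol/L

Nernst: E = (61.2/1) · log₁₀([out]/[in]), so log₁₀([out]/[in]) = 73.0 × 1 / 61.2 = 1.1928.
[out]/[in] = 10^(1.1928) = 15.59.
[out] = 15.59 × 9.16 = 142.8 mmol/L.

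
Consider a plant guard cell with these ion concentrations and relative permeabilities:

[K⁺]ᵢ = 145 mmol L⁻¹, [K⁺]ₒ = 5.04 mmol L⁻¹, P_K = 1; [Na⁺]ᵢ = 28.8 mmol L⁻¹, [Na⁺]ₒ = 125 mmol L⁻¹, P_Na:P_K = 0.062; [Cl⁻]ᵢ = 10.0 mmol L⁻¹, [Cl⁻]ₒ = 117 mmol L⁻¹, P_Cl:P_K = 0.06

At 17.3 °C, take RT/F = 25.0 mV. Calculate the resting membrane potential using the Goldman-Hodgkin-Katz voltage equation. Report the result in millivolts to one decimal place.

Vm = 25.0 · ln[(Σ P·[cation]ₒ + Σ P·[anion]ᵢ) / (Σ P·[cation]ᵢ + Σ P·[anion]ₒ)]
Numerator = 1×5.04 + 0.062×125 + 0.06×10.0 = 13.39
Denominator = 1×145 + 0.062×28.8 + 0.06×117 = 153.8
Vm = 25.0 · ln(0.087058) = 25.0 × (-2.4412) = -61.03 mV

-61.0 mV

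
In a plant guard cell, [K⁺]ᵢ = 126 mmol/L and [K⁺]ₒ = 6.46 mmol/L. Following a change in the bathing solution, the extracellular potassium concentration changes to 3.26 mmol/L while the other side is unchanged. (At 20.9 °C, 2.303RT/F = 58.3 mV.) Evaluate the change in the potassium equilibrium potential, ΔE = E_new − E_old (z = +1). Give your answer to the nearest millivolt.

-17 mV

E_old = (58.3/1)·log₁₀(6.46/126) = -75.22 mV
E_new = (58.3/1)·log₁₀(3.26/126) = -92.53 mV
ΔE = -92.53 − (-75.22) = -17.32 mV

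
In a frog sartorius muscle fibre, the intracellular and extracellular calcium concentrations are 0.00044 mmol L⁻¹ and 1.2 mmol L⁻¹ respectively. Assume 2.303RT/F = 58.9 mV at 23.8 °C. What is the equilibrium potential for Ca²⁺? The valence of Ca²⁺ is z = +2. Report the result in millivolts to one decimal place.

101.2 mV

E = (58.9/z) · log₁₀([Ca²⁺]_out/[Ca²⁺]_in) with z = +2.
= (58.9/2) · log₁₀(1.2/0.00044) = 29.45 · log₁₀(2727)
= 29.45 · (3.4357) = 101.18 mV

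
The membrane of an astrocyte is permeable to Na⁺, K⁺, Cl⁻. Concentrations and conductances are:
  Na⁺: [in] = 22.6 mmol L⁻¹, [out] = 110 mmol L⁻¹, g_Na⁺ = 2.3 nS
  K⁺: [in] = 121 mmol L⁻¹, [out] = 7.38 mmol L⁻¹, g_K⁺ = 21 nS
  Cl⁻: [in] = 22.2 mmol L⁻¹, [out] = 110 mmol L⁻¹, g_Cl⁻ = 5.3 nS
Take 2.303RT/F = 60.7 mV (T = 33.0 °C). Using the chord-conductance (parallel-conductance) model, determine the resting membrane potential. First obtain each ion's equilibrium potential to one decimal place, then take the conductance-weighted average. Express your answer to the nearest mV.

-59 mV

E_Na⁺ = (60.7/1)·log₁₀(110/22.6) = 41.7 mV
E_K⁺ = (60.7/1)·log₁₀(7.38/121) = -73.7 mV
E_Cl⁻ = (60.7/-1)·log₁₀(110/22.2) = -42.2 mV
Vm = (Σ gᵢEᵢ)/(Σ gᵢ) = (2.3·41.7 + 21·-73.7 + 5.3·-42.2) / (2.3 + 21 + 5.3)
= -1675.45 / 28.6 = -58.58 mV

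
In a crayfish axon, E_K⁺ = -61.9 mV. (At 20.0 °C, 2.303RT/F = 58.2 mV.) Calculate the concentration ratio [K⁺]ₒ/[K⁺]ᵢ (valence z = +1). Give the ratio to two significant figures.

0.086

log₁₀([out]/[in]) = E·z/(58.2) = -61.9 × 1 / 58.2 = -1.0636
[out]/[in] = 10^(-1.0636) = 0.08638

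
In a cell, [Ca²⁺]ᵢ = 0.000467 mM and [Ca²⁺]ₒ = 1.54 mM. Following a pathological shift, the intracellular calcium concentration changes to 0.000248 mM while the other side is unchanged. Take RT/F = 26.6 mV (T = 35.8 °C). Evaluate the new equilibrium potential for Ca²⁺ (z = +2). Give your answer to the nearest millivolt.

116 mV

After the shift: [Ca²⁺]_out = 1.54, [Ca²⁺]_in = 0.000248 mM.
E_new = (26.6/2)·ln(1.54/0.000248) = 13.30 · (8.7339) = 116.16 mV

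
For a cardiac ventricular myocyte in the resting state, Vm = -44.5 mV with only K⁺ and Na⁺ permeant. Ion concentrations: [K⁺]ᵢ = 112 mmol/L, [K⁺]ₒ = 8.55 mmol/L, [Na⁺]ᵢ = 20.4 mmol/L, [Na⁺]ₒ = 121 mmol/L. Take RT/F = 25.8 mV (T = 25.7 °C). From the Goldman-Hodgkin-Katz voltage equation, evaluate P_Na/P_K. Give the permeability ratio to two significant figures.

0.097

Let α = P_Na/P_K. GHK: Vm = 25.8·ln[(Kₒ + α·Naₒ)/(Kᵢ + α·Naᵢ)].
e^(Vm/25.8) = e^(-44.5/25.8) = 0.17821
So 0.17821·(Kᵢ + α·Naᵢ) = Kₒ + α·Naₒ → α = (0.17821·112.0 − 8.55) / (121.0 − 0.17821·20.4)
α = (19.96 − 8.55) / (121.0 − 3.635) = 11.41/117.4 = 0.09721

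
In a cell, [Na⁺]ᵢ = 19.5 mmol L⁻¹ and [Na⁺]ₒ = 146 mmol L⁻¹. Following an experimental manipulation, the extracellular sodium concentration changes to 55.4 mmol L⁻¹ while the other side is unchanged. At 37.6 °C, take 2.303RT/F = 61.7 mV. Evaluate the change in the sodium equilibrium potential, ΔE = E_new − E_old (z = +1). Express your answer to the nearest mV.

-26 mV

E_old = (61.7/1)·log₁₀(146/19.5) = 53.95 mV
E_new = (61.7/1)·log₁₀(55.4/19.5) = 27.98 mV
ΔE = 27.98 − (53.95) = -25.97 mV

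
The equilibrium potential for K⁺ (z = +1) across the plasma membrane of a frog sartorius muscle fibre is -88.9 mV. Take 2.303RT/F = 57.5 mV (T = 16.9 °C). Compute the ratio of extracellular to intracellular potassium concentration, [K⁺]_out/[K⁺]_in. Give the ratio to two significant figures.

log₁₀([out]/[in]) = E·z/(57.5) = -88.9 × 1 / 57.5 = -1.5461
[out]/[in] = 10^(-1.5461) = 0.02844

0.028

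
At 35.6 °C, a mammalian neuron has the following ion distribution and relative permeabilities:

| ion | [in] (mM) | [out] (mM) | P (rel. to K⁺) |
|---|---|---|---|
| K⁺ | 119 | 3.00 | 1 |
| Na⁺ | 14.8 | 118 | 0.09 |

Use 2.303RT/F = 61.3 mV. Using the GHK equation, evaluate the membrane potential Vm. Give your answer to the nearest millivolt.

-58 mV

Vm = 61.3 · log₁₀[(Σ P·[cation]ₒ + Σ P·[anion]ᵢ) / (Σ P·[cation]ᵢ + Σ P·[anion]ₒ)]
Numerator = 1×3.00 + 0.09×118 = 13.62
Denominator = 1×119 + 0.09×14.8 = 120.3
Vm = 61.3 · log₁₀(0.11319) = 61.3 × (-0.9462) = -58.00 mV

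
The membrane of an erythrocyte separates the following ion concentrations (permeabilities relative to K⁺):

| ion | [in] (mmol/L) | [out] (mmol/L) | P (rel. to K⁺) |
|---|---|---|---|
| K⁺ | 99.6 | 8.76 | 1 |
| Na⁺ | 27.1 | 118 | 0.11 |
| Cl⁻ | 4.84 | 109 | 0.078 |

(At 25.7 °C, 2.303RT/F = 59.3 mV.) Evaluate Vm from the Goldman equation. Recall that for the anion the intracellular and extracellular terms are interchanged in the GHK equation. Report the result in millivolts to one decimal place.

Vm = 59.3 · log₁₀[(Σ P·[cation]ₒ + Σ P·[anion]ᵢ) / (Σ P·[cation]ᵢ + Σ P·[anion]ₒ)]
Numerator = 1×8.76 + 0.11×118 + 0.078×4.84 = 22.12
Denominator = 1×99.6 + 0.11×27.1 + 0.078×109 = 111.1
Vm = 59.3 · log₁₀(0.19911) = 59.3 × (-0.7009) = -41.56 mV

-41.6 mV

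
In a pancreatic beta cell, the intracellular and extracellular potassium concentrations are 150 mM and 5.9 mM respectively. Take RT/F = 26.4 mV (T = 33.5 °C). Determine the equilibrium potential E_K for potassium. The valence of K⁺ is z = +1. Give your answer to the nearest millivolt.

E = (26.4/z) · ln([K⁺]_out/[K⁺]_in) with z = +1.
= (26.4/1) · ln(5.9/150) = 26.40 · ln(0.03933)
= 26.40 · (-3.2357) = -85.42 mV

-85 mV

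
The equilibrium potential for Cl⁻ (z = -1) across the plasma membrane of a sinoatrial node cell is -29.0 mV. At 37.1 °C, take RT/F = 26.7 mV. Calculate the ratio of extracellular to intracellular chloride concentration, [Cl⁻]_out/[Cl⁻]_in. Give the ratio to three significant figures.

2.96

ln([out]/[in]) = E·z/(26.7) = -29.0 × -1 / 26.7 = 1.0861
[out]/[in] = e^(1.0861) = 2.963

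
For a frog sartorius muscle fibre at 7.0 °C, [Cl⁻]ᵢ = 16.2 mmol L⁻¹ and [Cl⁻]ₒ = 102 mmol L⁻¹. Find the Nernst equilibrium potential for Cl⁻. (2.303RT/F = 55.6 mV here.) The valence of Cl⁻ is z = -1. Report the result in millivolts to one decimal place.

E = (55.6/z) · log₁₀([Cl⁻]_out/[Cl⁻]_in) with z = -1.
For an anion, dividing by z = -1 reverses the sign.
= (55.6/-1) · log₁₀(102/16.2) = -55.60 · log₁₀(6.296)
= -55.60 · (0.7991) = -44.43 mV

-44.4 mV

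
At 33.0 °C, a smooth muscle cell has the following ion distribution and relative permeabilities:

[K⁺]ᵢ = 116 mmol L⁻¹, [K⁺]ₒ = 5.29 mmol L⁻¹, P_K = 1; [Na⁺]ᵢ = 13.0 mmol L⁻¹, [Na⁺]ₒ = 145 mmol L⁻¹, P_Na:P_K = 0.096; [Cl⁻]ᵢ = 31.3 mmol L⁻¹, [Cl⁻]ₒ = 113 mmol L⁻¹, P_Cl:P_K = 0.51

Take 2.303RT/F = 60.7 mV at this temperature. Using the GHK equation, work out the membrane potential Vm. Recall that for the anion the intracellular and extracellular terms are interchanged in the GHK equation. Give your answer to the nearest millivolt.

-42 mV

Vm = 60.7 · log₁₀[(Σ P·[cation]ₒ + Σ P·[anion]ᵢ) / (Σ P·[cation]ᵢ + Σ P·[anion]ₒ)]
Numerator = 1×5.29 + 0.096×145 + 0.51×31.3 = 35.17
Denominator = 1×116 + 0.096×13.0 + 0.51×113 = 174.9
Vm = 60.7 · log₁₀(0.20113) = 60.7 × (-0.6965) = -42.28 mV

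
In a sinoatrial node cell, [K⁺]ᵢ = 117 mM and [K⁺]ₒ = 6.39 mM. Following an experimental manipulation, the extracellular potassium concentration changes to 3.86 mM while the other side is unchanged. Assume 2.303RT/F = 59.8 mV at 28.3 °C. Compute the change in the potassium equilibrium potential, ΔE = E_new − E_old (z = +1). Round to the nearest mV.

E_old = (59.8/1)·log₁₀(6.39/117) = -75.51 mV
E_new = (59.8/1)·log₁₀(3.86/117) = -88.60 mV
ΔE = -88.60 − (-75.51) = -13.09 mV

-13 mV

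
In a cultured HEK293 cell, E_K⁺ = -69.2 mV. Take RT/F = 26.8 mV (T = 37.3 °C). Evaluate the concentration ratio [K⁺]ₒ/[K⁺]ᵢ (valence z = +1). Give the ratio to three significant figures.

ln([out]/[in]) = E·z/(26.8) = -69.2 × 1 / 26.8 = -2.5821
[out]/[in] = e^(-2.5821) = 0.07562

0.0756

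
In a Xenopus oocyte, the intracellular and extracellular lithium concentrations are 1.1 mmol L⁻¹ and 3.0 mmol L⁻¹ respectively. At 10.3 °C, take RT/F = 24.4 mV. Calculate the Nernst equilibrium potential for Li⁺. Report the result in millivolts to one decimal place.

24.5 mV

E = (24.4/z) · ln([Li⁺]_out/[Li⁺]_in) with z = +1.
= (24.4/1) · ln(3.0/1.1) = 24.40 · ln(2.727)
= 24.40 · (1.0033) = 24.48 mV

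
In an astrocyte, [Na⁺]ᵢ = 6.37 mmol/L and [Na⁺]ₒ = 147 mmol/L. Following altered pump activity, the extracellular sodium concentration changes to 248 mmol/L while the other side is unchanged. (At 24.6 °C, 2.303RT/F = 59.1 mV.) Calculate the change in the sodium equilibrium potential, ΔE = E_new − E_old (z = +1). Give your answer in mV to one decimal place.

13.4 mV

E_old = (59.1/1)·log₁₀(147/6.37) = 80.56 mV
E_new = (59.1/1)·log₁₀(248/6.37) = 93.99 mV
ΔE = 93.99 − (80.56) = 13.42 mV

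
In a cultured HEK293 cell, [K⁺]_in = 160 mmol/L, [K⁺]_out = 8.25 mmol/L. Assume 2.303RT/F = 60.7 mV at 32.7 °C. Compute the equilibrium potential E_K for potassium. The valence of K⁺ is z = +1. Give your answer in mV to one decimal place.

E = (60.7/z) · log₁₀([K⁺]_out/[K⁺]_in) with z = +1.
= (60.7/1) · log₁₀(8.25/160) = 60.70 · log₁₀(0.05156)
= 60.70 · (-1.2877) = -78.16 mV

-78.2 mV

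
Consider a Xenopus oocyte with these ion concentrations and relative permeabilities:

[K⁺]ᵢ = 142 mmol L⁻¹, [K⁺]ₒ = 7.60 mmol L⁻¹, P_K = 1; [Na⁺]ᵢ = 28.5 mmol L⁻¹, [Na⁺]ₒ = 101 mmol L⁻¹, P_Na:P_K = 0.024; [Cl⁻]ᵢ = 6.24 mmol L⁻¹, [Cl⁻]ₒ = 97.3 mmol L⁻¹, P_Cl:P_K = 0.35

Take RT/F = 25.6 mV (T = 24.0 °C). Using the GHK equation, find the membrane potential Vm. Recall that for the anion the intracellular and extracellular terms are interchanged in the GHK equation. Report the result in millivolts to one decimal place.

-68.4 mV

Vm = 25.6 · ln[(Σ P·[cation]ₒ + Σ P·[anion]ᵢ) / (Σ P·[cation]ᵢ + Σ P·[anion]ₒ)]
Numerator = 1×7.60 + 0.024×101 + 0.35×6.24 = 12.21
Denominator = 1×142 + 0.024×28.5 + 0.35×97.3 = 176.7
Vm = 25.6 · ln(0.069074) = 25.6 × (-2.6726) = -68.42 mV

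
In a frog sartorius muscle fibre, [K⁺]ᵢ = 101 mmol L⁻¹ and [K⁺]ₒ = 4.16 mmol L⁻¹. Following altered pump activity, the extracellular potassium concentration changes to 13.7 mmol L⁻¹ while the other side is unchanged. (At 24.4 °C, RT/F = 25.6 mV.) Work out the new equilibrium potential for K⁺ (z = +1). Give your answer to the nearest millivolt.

After the shift: [K⁺]_out = 13.7, [K⁺]_in = 101 mmol L⁻¹.
E_new = (25.6/1)·ln(13.7/101) = 25.60 · (-1.9977) = -51.14 mV

-51 mV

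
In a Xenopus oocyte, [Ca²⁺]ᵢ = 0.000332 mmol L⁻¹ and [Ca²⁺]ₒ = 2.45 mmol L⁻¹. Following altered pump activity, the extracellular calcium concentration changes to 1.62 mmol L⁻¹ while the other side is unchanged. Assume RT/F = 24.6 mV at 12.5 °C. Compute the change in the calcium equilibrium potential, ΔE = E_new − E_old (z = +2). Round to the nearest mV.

E_old = (24.6/2)·ln(2.45/0.000332) = 109.55 mV
E_new = (24.6/2)·ln(1.62/0.000332) = 104.46 mV
ΔE = 104.46 − (109.55) = -5.09 mV

-5 mV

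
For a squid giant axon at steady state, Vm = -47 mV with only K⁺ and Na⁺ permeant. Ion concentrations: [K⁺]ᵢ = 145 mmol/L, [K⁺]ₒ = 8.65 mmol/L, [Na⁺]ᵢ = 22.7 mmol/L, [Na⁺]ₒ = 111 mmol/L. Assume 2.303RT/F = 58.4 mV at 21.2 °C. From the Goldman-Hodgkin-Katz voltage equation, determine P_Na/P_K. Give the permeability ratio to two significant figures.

0.13

Let α = P_Na/P_K. GHK: Vm = 58.4·log₁₀[(Kₒ + α·Naₒ)/(Kᵢ + α·Naᵢ)].
10^(Vm/58.4) = 10^(-47.0/58.4) = 0.15675
So 0.15675·(Kᵢ + α·Naᵢ) = Kₒ + α·Naₒ → α = (0.15675·145.0 − 8.65) / (111.0 − 0.15675·22.7)
α = (22.73 − 8.65) / (111.0 − 3.558) = 14.08/107.4 = 0.131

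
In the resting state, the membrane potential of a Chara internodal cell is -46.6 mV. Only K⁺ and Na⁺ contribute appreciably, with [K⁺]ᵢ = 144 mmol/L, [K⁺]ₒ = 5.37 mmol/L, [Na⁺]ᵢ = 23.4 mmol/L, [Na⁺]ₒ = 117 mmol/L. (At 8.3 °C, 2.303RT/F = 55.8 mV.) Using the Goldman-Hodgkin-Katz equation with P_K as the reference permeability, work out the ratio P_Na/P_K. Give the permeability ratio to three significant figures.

Let α = P_Na/P_K. GHK: Vm = 55.8·log₁₀[(Kₒ + α·Naₒ)/(Kᵢ + α·Naᵢ)].
10^(Vm/55.8) = 10^(-46.6/55.8) = 0.14618
So 0.14618·(Kᵢ + α·Naᵢ) = Kₒ + α·Naₒ → α = (0.14618·144.0 − 5.37) / (117.0 − 0.14618·23.4)
α = (21.05 − 5.37) / (117.0 − 3.421) = 15.68/113.6 = 0.138

0.138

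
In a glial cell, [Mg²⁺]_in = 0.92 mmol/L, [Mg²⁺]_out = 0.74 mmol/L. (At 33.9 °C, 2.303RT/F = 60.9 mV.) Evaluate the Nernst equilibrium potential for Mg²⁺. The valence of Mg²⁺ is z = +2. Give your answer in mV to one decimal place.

E = (60.9/z) · log₁₀([Mg²⁺]_out/[Mg²⁺]_in) with z = +2.
= (60.9/2) · log₁₀(0.74/0.92) = 30.45 · log₁₀(0.8043)
= 30.45 · (-0.0946) = -2.88 mV

-2.9 mV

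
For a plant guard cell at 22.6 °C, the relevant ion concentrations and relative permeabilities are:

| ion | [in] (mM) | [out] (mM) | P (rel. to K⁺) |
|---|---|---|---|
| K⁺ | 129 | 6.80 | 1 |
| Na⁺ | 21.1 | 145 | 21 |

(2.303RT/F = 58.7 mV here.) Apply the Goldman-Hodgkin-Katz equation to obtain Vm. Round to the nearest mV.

Vm = 58.7 · log₁₀[(Σ P·[cation]ₒ + Σ P·[anion]ᵢ) / (Σ P·[cation]ᵢ + Σ P·[anion]ₒ)]
Numerator = 1×6.80 + 21×145 = 3052
Denominator = 1×129 + 21×21.1 = 572.1
Vm = 58.7 · log₁₀(5.3344) = 58.7 × (0.7271) = 42.68 mV

43 mV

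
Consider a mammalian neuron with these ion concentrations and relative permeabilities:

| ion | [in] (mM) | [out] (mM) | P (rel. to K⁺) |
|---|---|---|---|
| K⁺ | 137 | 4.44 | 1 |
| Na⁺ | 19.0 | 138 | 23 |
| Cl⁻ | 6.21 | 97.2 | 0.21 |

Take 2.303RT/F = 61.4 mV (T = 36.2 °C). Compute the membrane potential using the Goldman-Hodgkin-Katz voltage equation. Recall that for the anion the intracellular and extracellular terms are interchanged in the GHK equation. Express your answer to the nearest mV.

Vm = 61.4 · log₁₀[(Σ P·[cation]ₒ + Σ P·[anion]ᵢ) / (Σ P·[cation]ᵢ + Σ P·[anion]ₒ)]
Numerator = 1×4.44 + 23×138 + 0.21×6.21 = 3180
Denominator = 1×137 + 23×19.0 + 0.21×97.2 = 594.4
Vm = 61.4 · log₁₀(5.3494) = 61.4 × (0.7283) = 44.72 mV

45 mV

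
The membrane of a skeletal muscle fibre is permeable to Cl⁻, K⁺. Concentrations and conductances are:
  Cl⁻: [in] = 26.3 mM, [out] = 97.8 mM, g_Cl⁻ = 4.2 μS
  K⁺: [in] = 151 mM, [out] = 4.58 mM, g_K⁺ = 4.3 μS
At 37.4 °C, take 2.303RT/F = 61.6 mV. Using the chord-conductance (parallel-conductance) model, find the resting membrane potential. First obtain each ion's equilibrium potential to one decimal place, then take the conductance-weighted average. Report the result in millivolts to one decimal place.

E_Cl⁻ = (61.6/-1)·log₁₀(97.8/26.3) = -35.1 mV
E_K⁺ = (61.6/1)·log₁₀(4.58/151) = -93.5 mV
Vm = (Σ gᵢEᵢ)/(Σ gᵢ) = (4.2·-35.1 + 4.3·-93.5) / (4.2 + 4.3)
= -549.47 / 8.5 = -64.64 mV

-64.6 mV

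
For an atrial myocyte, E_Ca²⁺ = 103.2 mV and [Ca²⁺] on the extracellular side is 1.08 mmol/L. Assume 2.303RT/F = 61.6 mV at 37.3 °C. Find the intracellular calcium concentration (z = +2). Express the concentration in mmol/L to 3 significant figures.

Nernst: E = (61.6/2) · log₁₀([out]/[in]), so log₁₀([out]/[in]) = 103.2 × 2 / 61.6 = 3.3506.
[out]/[in] = 10^(3.3506) = 2242.
[in] = 1.08 / 2242 = 0.0004817 mmol/L.

0.000482 mmol/L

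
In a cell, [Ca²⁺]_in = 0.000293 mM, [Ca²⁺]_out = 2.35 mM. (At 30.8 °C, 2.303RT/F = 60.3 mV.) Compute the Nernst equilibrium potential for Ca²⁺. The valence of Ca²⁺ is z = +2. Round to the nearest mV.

118 mV

E = (60.3/z) · log₁₀([Ca²⁺]_out/[Ca²⁺]_in) with z = +2.
= (60.3/2) · log₁₀(2.35/0.000293) = 30.15 · log₁₀(8020)
= 30.15 · (3.9042) = 117.71 mV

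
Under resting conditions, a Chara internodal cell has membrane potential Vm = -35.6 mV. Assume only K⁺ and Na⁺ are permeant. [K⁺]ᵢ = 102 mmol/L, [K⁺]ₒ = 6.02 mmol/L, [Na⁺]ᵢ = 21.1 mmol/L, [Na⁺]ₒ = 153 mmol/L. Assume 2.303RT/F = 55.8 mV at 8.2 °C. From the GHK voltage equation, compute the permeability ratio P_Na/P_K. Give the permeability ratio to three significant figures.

0.118

Let α = P_Na/P_K. GHK: Vm = 55.8·log₁₀[(Kₒ + α·Naₒ)/(Kᵢ + α·Naᵢ)].
10^(Vm/55.8) = 10^(-35.6/55.8) = 0.23015
So 0.23015·(Kᵢ + α·Naᵢ) = Kₒ + α·Naₒ → α = (0.23015·102.0 − 6.02) / (153.0 − 0.23015·21.1)
α = (23.48 − 6.02) / (153.0 − 4.856) = 17.46/148.1 = 0.1178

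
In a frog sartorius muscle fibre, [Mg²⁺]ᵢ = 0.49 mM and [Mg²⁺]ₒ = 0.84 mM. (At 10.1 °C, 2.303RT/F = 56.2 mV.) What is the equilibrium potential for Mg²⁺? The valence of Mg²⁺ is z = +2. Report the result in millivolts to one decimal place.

6.6 mV

E = (56.2/z) · log₁₀([Mg²⁺]_out/[Mg²⁺]_in) with z = +2.
= (56.2/2) · log₁₀(0.84/0.49) = 28.10 · log₁₀(1.714)
= 28.10 · (0.2341) = 6.58 mV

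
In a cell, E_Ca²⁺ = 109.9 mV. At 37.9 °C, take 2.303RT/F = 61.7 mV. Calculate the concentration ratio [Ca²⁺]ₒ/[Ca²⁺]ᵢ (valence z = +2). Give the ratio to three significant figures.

3650

log₁₀([out]/[in]) = E·z/(61.7) = 109.9 × 2 / 61.7 = 3.5624
[out]/[in] = 10^(3.5624) = 3651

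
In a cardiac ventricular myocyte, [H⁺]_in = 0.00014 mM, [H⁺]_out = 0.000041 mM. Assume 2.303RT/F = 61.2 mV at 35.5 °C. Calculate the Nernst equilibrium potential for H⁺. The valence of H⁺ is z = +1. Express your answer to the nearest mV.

-33 mV

E = (61.2/z) · log₁₀([H⁺]_out/[H⁺]_in) with z = +1.
= (61.2/1) · log₁₀(0.000041/0.00014) = 61.20 · log₁₀(0.2929)
= 61.20 · (-0.5333) = -32.64 mV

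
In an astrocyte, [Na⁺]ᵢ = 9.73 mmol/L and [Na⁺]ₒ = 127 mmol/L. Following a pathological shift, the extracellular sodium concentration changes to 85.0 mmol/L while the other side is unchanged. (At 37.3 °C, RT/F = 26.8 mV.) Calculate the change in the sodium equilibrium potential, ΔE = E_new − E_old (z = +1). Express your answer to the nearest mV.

E_old = (26.8/1)·ln(127/9.73) = 68.85 mV
E_new = (26.8/1)·ln(85.0/9.73) = 58.09 mV
ΔE = 58.09 − (68.85) = -10.76 mV

-11 mV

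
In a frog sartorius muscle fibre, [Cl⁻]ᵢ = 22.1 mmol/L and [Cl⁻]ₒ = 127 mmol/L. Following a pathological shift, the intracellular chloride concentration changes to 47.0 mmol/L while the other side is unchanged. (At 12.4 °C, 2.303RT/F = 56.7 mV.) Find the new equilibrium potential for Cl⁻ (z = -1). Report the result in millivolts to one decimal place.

After the shift: [Cl⁻]_out = 127, [Cl⁻]_in = 47.0 mmol/L.
E_new = (56.7/-1)·log₁₀(127/47.0) = -56.70 · (0.4317) = -24.48 mV

-24.5 mV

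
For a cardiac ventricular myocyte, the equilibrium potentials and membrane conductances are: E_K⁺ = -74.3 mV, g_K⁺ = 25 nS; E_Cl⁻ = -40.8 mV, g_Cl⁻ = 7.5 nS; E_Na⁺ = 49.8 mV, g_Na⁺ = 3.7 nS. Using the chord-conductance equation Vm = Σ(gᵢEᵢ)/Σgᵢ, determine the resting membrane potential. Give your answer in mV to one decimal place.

Σ gᵢEᵢ = 25·(-74.3) + 7.5·(-40.8) + 3.7·(49.8) = -1979.24
Σ gᵢ = 25 + 7.5 + 3.7 = 36.2
Vm = -1979.24 / 36.2 = -54.68 mV

-54.7 mV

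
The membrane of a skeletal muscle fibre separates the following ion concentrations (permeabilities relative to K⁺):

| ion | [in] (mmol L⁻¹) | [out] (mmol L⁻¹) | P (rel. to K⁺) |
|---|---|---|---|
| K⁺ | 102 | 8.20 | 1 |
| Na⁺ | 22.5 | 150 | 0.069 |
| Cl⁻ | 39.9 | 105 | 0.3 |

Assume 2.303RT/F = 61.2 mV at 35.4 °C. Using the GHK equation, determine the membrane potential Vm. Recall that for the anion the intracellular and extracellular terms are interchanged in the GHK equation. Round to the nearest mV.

-40 mV

Vm = 61.2 · log₁₀[(Σ P·[cation]ₒ + Σ P·[anion]ᵢ) / (Σ P·[cation]ᵢ + Σ P·[anion]ₒ)]
Numerator = 1×8.20 + 0.069×150 + 0.3×39.9 = 30.52
Denominator = 1×102 + 0.069×22.5 + 0.3×105 = 135.1
Vm = 61.2 · log₁₀(0.22599) = 61.2 × (-0.6459) = -39.53 mV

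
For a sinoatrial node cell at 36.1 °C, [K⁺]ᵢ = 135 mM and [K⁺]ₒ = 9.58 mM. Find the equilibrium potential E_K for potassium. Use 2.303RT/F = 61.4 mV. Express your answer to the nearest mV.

-71 mV

E = (61.4/z) · log₁₀([K⁺]_out/[K⁺]_in) with z = +1.
= (61.4/1) · log₁₀(9.58/135) = 61.40 · log₁₀(0.07096)
= 61.40 · (-1.1490) = -70.55 mV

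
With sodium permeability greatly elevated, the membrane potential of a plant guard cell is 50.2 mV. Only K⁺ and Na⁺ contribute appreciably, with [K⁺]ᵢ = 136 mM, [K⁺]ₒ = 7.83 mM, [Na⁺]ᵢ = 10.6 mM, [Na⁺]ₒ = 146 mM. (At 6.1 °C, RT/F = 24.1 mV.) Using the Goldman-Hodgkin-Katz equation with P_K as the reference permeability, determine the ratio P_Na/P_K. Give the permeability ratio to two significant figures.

18

Let α = P_Na/P_K. GHK: Vm = 24.1·ln[(Kₒ + α·Naₒ)/(Kᵢ + α·Naᵢ)].
e^(Vm/24.1) = e^(50.2/24.1) = 8.0284
So 8.0284·(Kᵢ + α·Naᵢ) = Kₒ + α·Naₒ → α = (8.0284·136.0 − 7.83) / (146.0 − 8.0284·10.6)
α = (1092 − 7.83) / (146.0 − 85.1) = 1084/60.9 = 17.8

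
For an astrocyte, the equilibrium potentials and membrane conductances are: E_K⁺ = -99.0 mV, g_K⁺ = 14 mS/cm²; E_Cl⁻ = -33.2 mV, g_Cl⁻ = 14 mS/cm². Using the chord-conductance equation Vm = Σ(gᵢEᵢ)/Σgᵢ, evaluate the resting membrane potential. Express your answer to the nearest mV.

Σ gᵢEᵢ = 14·(-99.0) + 14·(-33.2) = -1850.80
Σ gᵢ = 14 + 14 = 28
Vm = -1850.80 / 28 = -66.10 mV

-66 mV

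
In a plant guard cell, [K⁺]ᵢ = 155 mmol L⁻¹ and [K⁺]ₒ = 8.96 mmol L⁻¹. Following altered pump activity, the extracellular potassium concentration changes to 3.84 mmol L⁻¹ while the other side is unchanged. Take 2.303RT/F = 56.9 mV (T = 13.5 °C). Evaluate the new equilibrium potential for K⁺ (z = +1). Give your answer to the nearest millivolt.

-91 mV

After the shift: [K⁺]_out = 3.84, [K⁺]_in = 155 mmol L⁻¹.
E_new = (56.9/1)·log₁₀(3.84/155) = 56.90 · (-1.6060) = -91.38 mV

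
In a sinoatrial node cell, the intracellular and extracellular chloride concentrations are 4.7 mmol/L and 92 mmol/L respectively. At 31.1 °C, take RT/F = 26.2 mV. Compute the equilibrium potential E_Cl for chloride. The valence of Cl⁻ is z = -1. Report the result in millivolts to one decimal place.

E = (26.2/z) · ln([Cl⁻]_out/[Cl⁻]_in) with z = -1.
For an anion, dividing by z = -1 reverses the sign.
= (26.2/-1) · ln(92/4.7) = -26.20 · ln(19.57)
= -26.20 · (2.9742) = -77.92 mV

-77.9 mV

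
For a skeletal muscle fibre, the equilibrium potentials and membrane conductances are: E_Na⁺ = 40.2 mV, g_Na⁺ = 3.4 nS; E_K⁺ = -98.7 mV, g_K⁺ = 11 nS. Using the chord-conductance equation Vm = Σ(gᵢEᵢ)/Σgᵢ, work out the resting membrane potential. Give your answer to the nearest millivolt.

-66 mV

Σ gᵢEᵢ = 3.4·(40.2) + 11·(-98.7) = -949.02
Σ gᵢ = 3.4 + 11 = 14.4
Vm = -949.02 / 14.4 = -65.90 mV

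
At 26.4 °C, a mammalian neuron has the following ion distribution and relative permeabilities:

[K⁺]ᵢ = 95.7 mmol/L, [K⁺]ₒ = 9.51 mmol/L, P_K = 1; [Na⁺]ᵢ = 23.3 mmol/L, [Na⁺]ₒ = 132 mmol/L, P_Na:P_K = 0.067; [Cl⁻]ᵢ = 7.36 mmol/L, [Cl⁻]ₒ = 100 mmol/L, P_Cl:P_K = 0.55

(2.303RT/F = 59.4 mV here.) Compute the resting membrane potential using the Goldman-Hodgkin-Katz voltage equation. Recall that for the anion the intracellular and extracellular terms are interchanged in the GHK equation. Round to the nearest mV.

Vm = 59.4 · log₁₀[(Σ P·[cation]ₒ + Σ P·[anion]ᵢ) / (Σ P·[cation]ᵢ + Σ P·[anion]ₒ)]
Numerator = 1×9.51 + 0.067×132 + 0.55×7.36 = 22.4
Denominator = 1×95.7 + 0.067×23.3 + 0.55×100 = 152.3
Vm = 59.4 · log₁₀(0.14713) = 59.4 × (-0.8323) = -49.44 mV

-49 mV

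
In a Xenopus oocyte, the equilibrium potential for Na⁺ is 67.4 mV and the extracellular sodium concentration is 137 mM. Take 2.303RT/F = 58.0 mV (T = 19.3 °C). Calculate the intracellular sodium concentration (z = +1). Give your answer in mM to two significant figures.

Nernst: E = (58.0/1) · log₁₀([out]/[in]), so log₁₀([out]/[in]) = 67.4 × 1 / 58.0 = 1.1621.
[out]/[in] = 10^(1.1621) = 14.52.
[in] = 137 / 14.52 = 9.433 mM.

9.4 mM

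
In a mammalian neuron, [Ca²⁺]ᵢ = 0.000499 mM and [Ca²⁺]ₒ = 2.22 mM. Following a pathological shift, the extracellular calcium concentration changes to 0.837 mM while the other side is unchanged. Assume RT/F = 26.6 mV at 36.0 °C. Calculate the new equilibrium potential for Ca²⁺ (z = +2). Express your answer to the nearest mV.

99 mV

After the shift: [Ca²⁺]_out = 0.837, [Ca²⁺]_in = 0.000499 mM.
E_new = (26.6/2)·ln(0.837/0.000499) = 13.30 · (7.4250) = 98.75 mV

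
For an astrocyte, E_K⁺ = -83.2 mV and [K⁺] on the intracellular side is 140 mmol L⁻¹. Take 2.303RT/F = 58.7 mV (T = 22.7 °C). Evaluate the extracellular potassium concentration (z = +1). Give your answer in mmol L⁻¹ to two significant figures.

Nernst: E = (58.7/1) · log₁₀([out]/[in]), so log₁₀([out]/[in]) = -83.2 × 1 / 58.7 = -1.4174.
[out]/[in] = 10^(-1.4174) = 0.03825.
[out] = 0.03825 × 140 = 5.355 mmol L⁻¹.

5.4 mmol L⁻¹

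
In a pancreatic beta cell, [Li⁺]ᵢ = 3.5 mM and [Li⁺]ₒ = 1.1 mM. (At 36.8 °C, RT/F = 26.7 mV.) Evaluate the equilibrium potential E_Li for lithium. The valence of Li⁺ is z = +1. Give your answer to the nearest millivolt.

E = (26.7/z) · ln([Li⁺]_out/[Li⁺]_in) with z = +1.
= (26.7/1) · ln(1.1/3.5) = 26.70 · ln(0.3143)
= 26.70 · (-1.1575) = -30.90 mV

-31 mV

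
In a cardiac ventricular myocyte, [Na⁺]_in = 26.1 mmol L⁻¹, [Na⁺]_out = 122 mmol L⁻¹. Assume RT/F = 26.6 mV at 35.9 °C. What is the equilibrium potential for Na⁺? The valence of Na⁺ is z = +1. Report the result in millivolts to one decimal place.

E = (26.6/z) · ln([Na⁺]_out/[Na⁺]_in) with z = +1.
= (26.6/1) · ln(122/26.1) = 26.60 · ln(4.674)
= 26.60 · (1.5421) = 41.02 mV

41.0 mV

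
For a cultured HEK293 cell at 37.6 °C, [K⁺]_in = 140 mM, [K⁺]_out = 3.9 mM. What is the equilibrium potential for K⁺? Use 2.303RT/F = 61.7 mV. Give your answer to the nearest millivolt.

-96 mV

E = (61.7/z) · log₁₀([K⁺]_out/[K⁺]_in) with z = +1.
= (61.7/1) · log₁₀(3.9/140) = 61.70 · log₁₀(0.02786)
= 61.70 · (-1.5551) = -95.95 mV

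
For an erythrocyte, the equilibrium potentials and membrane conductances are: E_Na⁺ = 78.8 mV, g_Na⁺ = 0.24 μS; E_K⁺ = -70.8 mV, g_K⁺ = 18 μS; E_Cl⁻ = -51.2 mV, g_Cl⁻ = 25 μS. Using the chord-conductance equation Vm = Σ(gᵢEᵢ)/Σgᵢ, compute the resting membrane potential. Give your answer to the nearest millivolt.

-59 mV

Σ gᵢEᵢ = 0.24·(78.8) + 18·(-70.8) + 25·(-51.2) = -2535.49
Σ gᵢ = 0.24 + 18 + 25 = 43.24
Vm = -2535.49 / 43.24 = -58.64 mV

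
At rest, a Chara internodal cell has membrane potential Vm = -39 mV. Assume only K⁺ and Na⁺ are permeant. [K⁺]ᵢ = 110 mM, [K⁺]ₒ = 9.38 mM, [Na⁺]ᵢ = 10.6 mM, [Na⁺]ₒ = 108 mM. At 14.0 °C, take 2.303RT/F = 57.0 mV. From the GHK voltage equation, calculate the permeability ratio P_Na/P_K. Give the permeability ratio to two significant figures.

0.13

Let α = P_Na/P_K. GHK: Vm = 57.0·log₁₀[(Kₒ + α·Naₒ)/(Kᵢ + α·Naᵢ)].
10^(Vm/57.0) = 10^(-39.0/57.0) = 0.20691
So 0.20691·(Kᵢ + α·Naᵢ) = Kₒ + α·Naₒ → α = (0.20691·110.0 − 9.38) / (108.0 − 0.20691·10.6)
α = (22.76 − 9.38) / (108.0 − 2.193) = 13.38/105.8 = 0.1265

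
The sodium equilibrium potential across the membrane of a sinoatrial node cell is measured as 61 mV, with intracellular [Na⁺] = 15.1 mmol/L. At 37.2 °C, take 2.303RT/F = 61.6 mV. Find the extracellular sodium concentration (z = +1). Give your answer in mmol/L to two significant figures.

Nernst: E = (61.6/1) · log₁₀([out]/[in]), so log₁₀([out]/[in]) = 61.0 × 1 / 61.6 = 0.9903.
[out]/[in] = 10^(0.9903) = 9.778.
[out] = 9.778 × 15.1 = 147.7 mmol/L.

150 mmol/L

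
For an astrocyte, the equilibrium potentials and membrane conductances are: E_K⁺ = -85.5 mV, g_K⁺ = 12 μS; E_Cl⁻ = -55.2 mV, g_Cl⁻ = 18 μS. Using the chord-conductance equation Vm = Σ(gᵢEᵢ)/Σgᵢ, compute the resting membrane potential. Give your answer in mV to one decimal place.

-67.3 mV

Σ gᵢEᵢ = 12·(-85.5) + 18·(-55.2) = -2019.60
Σ gᵢ = 12 + 18 = 30
Vm = -2019.60 / 30 = -67.32 mV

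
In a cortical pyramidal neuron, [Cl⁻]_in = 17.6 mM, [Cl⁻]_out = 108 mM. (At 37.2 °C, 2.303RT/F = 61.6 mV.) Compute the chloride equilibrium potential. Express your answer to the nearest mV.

-49 mV

E = (61.6/z) · log₁₀([Cl⁻]_out/[Cl⁻]_in) with z = -1.
For an anion, dividing by z = -1 reverses the sign.
= (61.6/-1) · log₁₀(108/17.6) = -61.60 · log₁₀(6.136)
= -61.60 · (0.7879) = -48.54 mV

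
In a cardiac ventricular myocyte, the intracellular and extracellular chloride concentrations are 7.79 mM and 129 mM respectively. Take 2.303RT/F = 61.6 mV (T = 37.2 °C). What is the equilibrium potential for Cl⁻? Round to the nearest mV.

-75 mV

E = (61.6/z) · log₁₀([Cl⁻]_out/[Cl⁻]_in) with z = -1.
For an anion, dividing by z = -1 reverses the sign.
= (61.6/-1) · log₁₀(129/7.79) = -61.60 · log₁₀(16.56)
= -61.60 · (1.2191) = -75.09 mV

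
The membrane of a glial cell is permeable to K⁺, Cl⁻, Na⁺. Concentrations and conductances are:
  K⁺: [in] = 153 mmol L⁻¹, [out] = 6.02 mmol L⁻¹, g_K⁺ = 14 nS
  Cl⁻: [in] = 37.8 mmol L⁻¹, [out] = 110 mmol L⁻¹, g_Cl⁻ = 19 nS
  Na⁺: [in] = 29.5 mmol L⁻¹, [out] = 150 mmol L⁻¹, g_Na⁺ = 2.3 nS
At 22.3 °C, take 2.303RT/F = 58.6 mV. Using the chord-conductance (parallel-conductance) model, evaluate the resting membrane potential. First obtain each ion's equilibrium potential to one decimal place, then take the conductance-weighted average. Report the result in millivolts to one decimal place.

-44.6 mV

E_K⁺ = (58.6/1)·log₁₀(6.02/153) = -82.3 mV
E_Cl⁻ = (58.6/-1)·log₁₀(110/37.8) = -27.2 mV
E_Na⁺ = (58.6/1)·log₁₀(150/29.5) = 41.4 mV
Vm = (Σ gᵢEᵢ)/(Σ gᵢ) = (14·-82.3 + 19·-27.2 + 2.3·41.4) / (14 + 19 + 2.3)
= -1573.78 / 35.3 = -44.58 mV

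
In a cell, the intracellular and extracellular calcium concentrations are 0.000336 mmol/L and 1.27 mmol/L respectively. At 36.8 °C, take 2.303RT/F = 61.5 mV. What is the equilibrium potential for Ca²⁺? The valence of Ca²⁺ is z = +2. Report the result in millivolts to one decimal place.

E = (61.5/z) · log₁₀([Ca²⁺]_out/[Ca²⁺]_in) with z = +2.
= (61.5/2) · log₁₀(1.27/0.000336) = 30.75 · log₁₀(3780)
= 30.75 · (3.5775) = 110.01 mV

110.0 mV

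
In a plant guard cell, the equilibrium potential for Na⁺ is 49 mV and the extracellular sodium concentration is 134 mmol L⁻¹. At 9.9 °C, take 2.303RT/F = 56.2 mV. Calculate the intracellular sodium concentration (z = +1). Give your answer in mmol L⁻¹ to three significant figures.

18.0 mmol L⁻¹

Nernst: E = (56.2/1) · log₁₀([out]/[in]), so log₁₀([out]/[in]) = 49.0 × 1 / 56.2 = 0.8719.
[out]/[in] = 10^(0.8719) = 7.445.
[in] = 134 / 7.445 = 18 mmol L⁻¹.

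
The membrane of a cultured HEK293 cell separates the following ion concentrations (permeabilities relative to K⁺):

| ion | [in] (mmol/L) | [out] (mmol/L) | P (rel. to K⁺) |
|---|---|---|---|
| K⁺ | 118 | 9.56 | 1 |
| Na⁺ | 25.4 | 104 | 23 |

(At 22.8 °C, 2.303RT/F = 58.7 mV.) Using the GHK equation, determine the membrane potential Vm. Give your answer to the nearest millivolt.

Vm = 58.7 · log₁₀[(Σ P·[cation]ₒ + Σ P·[anion]ᵢ) / (Σ P·[cation]ᵢ + Σ P·[anion]ₒ)]
Numerator = 1×9.56 + 23×104 = 2402
Denominator = 1×118 + 23×25.4 = 702.2
Vm = 58.7 · log₁₀(3.4201) = 58.7 × (0.5340) = 31.35 mV

31 mV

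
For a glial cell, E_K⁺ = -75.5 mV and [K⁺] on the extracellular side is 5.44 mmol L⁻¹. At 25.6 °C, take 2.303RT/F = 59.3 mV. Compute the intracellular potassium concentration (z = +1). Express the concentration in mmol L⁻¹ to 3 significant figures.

102 mmol L⁻¹

Nernst: E = (59.3/1) · log₁₀([out]/[in]), so log₁₀([out]/[in]) = -75.5 × 1 / 59.3 = -1.2732.
[out]/[in] = 10^(-1.2732) = 0.05331.
[in] = 5.44 / 0.05331 = 102 mmol L⁻¹.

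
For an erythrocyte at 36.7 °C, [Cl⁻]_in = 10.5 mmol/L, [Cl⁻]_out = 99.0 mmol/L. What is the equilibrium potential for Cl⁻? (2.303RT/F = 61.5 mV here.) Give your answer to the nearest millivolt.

E = (61.5/z) · log₁₀([Cl⁻]_out/[Cl⁻]_in) with z = -1.
For an anion, dividing by z = -1 reverses the sign.
= (61.5/-1) · log₁₀(99.0/10.5) = -61.50 · log₁₀(9.429)
= -61.50 · (0.9744) = -59.93 mV

-60 mV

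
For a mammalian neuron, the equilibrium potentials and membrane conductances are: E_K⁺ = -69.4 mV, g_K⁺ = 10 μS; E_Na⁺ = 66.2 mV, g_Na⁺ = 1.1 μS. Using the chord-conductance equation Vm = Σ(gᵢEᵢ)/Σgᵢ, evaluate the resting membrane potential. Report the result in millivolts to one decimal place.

Σ gᵢEᵢ = 10·(-69.4) + 1.1·(66.2) = -621.18
Σ gᵢ = 10 + 1.1 = 11.1
Vm = -621.18 / 11.1 = -55.96 mV

-56.0 mV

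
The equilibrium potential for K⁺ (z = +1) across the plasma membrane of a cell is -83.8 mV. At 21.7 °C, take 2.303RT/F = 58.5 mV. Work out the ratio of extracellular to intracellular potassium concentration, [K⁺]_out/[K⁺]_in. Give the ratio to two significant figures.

log₁₀([out]/[in]) = E·z/(58.5) = -83.8 × 1 / 58.5 = -1.4325
[out]/[in] = 10^(-1.4325) = 0.03694

0.037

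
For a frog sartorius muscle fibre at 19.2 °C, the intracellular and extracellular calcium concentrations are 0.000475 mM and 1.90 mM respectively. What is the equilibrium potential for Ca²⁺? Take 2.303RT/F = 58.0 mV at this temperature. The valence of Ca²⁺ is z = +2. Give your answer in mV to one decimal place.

E = (58.0/z) · log₁₀([Ca²⁺]_out/[Ca²⁺]_in) with z = +2.
= (58.0/2) · log₁₀(1.90/0.000475) = 29.00 · log₁₀(4000)
= 29.00 · (3.6021) = 104.46 mV

104.5 mV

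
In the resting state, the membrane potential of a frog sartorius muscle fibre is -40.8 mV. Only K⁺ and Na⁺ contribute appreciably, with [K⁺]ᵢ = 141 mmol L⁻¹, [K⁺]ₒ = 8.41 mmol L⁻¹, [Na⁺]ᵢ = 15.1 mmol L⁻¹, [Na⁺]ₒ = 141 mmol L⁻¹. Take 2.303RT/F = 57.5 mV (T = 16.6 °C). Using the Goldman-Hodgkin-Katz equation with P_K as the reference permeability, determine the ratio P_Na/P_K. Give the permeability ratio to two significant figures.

0.14

Let α = P_Na/P_K. GHK: Vm = 57.5·log₁₀[(Kₒ + α·Naₒ)/(Kᵢ + α·Naᵢ)].
10^(Vm/57.5) = 10^(-40.8/57.5) = 0.19518
So 0.19518·(Kᵢ + α·Naᵢ) = Kₒ + α·Naₒ → α = (0.19518·141.0 − 8.41) / (141.0 − 0.19518·15.1)
α = (27.52 − 8.41) / (141.0 − 2.947) = 19.11/138.1 = 0.1384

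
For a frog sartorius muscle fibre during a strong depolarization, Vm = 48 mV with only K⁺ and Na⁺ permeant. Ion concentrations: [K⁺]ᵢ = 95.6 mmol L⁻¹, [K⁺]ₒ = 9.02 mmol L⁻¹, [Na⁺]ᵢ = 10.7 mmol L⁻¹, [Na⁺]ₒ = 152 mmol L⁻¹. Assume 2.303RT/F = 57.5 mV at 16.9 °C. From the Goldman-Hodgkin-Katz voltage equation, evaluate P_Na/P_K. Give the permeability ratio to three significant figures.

8.17

Let α = P_Na/P_K. GHK: Vm = 57.5·log₁₀[(Kₒ + α·Naₒ)/(Kᵢ + α·Naᵢ)].
10^(Vm/57.5) = 10^(48.0/57.5) = 6.8357
So 6.8357·(Kᵢ + α·Naᵢ) = Kₒ + α·Naₒ → α = (6.8357·95.6 − 9.02) / (152.0 − 6.8357·10.7)
α = (653.5 − 9.02) / (152.0 − 73.14) = 644.5/78.86 = 8.173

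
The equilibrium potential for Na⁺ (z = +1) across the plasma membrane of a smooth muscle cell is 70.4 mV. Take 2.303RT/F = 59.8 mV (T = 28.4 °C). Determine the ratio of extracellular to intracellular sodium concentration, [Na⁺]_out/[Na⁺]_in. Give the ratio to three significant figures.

log₁₀([out]/[in]) = E·z/(59.8) = 70.4 × 1 / 59.8 = 1.1773
[out]/[in] = 10^(1.1773) = 15.04

15.0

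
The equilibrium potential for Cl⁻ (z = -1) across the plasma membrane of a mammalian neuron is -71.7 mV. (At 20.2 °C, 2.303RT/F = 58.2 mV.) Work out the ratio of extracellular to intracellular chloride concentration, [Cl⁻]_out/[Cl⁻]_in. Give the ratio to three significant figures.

17.1

log₁₀([out]/[in]) = E·z/(58.2) = -71.7 × -1 / 58.2 = 1.2320
[out]/[in] = 10^(1.2320) = 17.06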